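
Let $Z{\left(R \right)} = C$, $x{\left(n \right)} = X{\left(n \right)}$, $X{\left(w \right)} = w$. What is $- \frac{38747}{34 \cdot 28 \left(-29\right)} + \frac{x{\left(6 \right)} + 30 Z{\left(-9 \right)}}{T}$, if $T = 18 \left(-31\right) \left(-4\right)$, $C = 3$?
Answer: $\frac{3713903}{2567544} \approx 1.4465$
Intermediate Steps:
$x{\left(n \right)} = n$
$T = 2232$ ($T = \left(-558\right) \left(-4\right) = 2232$)
$Z{\left(R \right)} = 3$
$- \frac{38747}{34 \cdot 28 \left(-29\right)} + \frac{x{\left(6 \right)} + 30 Z{\left(-9 \right)}}{T} = - \frac{38747}{34 \cdot 28 \left(-29\right)} + \frac{6 + 30 \cdot 3}{2232} = - \frac{38747}{952 \left(-29\right)} + \left(6 + 90\right) \frac{1}{2232} = - \frac{38747}{-27608} + 96 \cdot \frac{1}{2232} = \left(-38747\right) \left(- \frac{1}{27608}\right) + \frac{4}{93} = \frac{38747}{27608} + \frac{4}{93} = \frac{3713903}{2567544}$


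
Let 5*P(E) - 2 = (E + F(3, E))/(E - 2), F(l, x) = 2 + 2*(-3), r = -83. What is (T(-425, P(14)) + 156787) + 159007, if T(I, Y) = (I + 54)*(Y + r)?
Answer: 10391303/30 ≈ 3.4638e+5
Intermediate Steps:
F(l, x) = -4 (F(l, x) = 2 - 6 = -4)
P(E) = 2/5 + (-4 + E)/(5*(-2 + E)) (P(E) = 2/5 + ((E - 4)/(E - 2))/5 = 2/5 + ((-4 + E)/(-2 + E))/5 = 2/5 + (-4 + E)/(5*(-2 + E)))
T(I, Y) = (-83 + Y)*(54 + I) (T(I, Y) = (I + 54)*(Y - 83) = (54 + I)*(-83 + Y) = (-83 + Y)*(54 + I))
(T(-425, P(14)) + 156787) + 159007 = ((-4482 - 83*(-425) + 54*((-8 + 3*14)/(5*(-2 + 14))) - 85*(-8 + 3*14)/(-2 + 14)) + 156787) + 159007 = ((-4482 + 35275 + 54*((1/5)*(-8 + 42)/12) - 85*(-8 + 42)/12) + 156787) + 159007 = ((-4482 + 35275 + 54*((1/5)*(1/12)*34) - 85*34/12) + 156787) + 159007 = ((-4482 + 35275 + 54*(17/30) - 425*17/30) + 156787) + 159007 = ((-4482 + 35275 + 153/5 - 1445/6) + 156787) + 159007 = (917483/30 + 156787) + 159007 = 5621093/30 + 159007 = 10391303/30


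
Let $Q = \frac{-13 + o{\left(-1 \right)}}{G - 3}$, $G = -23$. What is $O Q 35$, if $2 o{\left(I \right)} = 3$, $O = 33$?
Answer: $\frac{26565}{52} \approx 510.87$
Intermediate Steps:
$o{\left(I \right)} = \frac{3}{2}$ ($o{\left(I \right)} = \frac{1}{2} \cdot 3 = \frac{3}{2}$)
$Q = \frac{23}{52}$ ($Q = \frac{-13 + \frac{3}{2}}{-23 - 3} = - \frac{23}{2 \left(-26\right)} = \left(- \frac{23}{2}\right) \left(- \frac{1}{26}\right) = \frac{23}{52} \approx 0.44231$)
$O Q 35 = 33 \cdot \frac{23}{52} \cdot 35 = \frac{759}{52} \cdot 35 = \frac{26565}{52}$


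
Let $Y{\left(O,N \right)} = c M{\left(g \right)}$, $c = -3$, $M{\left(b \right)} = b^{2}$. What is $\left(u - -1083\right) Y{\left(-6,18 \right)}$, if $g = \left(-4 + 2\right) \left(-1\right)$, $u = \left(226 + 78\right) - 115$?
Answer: $-15264$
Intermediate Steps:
$u = 189$ ($u = 304 - 115 = 189$)
$g = 2$ ($g = \left(-2\right) \left(-1\right) = 2$)
$Y{\left(O,N \right)} = -12$ ($Y{\left(O,N \right)} = - 3 \cdot 2^{2} = \left(-3\right) 4 = -12$)
$\left(u - -1083\right) Y{\left(-6,18 \right)} = \left(189 - -1083\right) \left(-12\right) = \left(189 + 1083\right) \left(-12\right) = 1272 \left(-12\right) = -15264$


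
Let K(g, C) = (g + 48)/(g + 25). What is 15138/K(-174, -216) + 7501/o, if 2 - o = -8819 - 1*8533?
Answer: 2174664893/121478 ≈ 17902.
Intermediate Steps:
o = 17354 (o = 2 - (-8819 - 1*8533) = 2 - (-8819 - 8533) = 2 - 1*(-17352) = 2 + 17352 = 17354)
K(g, C) = (48 + g)/(25 + g)
15138/K(-174, -216) + 7501/o = 15138/(((48 - 174)/(25 - 174))) + 7501/17354 = 15138/((-126/(-149))) + 7501*(1/17354) = 15138/((-1/149*(-126))) + 7501/17354 = 15138/(126/149) + 7501/17354 = 15138*(149/126) + 7501/17354 = 125309/7 + 7501/17354 = 2174664893/121478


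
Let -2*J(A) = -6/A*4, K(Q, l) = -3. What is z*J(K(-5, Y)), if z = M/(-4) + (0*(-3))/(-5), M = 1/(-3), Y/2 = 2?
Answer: -⅓ ≈ -0.33333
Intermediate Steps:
Y = 4 (Y = 2*2 = 4)
J(A) = 12/A (J(A) = -(-6/A)*4/2 = -(-12)/A = 12/A)
M = -⅓ ≈ -0.33333
z = 1/12 (z = -⅓/(-4) + (0*(-3))/(-5) = -⅓*(-¼) + 0*(-⅕) = 1/12 + 0 = 1/12 ≈ 0.083333)
z*J(K(-5, Y)) = (12/(-3))/12 = (12*(-⅓))/12 = (1/12)*(-4) = -⅓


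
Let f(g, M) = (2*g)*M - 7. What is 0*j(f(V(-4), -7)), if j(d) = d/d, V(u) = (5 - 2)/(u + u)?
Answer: 0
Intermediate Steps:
V(u) = 3/(2*u) (V(u) = 3/((2*u)) = 3*(1/(2*u)) = 3/(2*u))
f(g, M) = -7 + 2*M*g (f(g, M) = 2*M*g - 7 = -7 + 2*M*g)
j(d) = 1
0*j(f(V(-4), -7)) = 0*1 = 0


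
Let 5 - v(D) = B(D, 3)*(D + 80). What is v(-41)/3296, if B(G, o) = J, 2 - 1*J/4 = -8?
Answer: -1555/3296 ≈ -0.47178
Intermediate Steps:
J = 40 (J = 8 - 4*(-8) = 8 + 32 = 40)
B(G, o) = 40
v(D) = -3195 - 40*D (v(D) = 5 - 40*(D + 80) = 5 - 40*(80 + D) = 5 - (3200 + 40*D) = 5 + (-3200 - 40*D) = -3195 - 40*D)
v(-41)/3296 = (-3195 - 40*(-41))/3296 = (-3195 + 1640)*(1/3296) = -1555*1/3296 = -1555/3296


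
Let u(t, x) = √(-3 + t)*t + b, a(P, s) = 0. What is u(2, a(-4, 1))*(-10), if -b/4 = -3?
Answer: -120 - 20*I ≈ -120.0 - 20.0*I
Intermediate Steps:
b = 12 (b = -4*(-3) = 12)
u(t, x) = 12 + t*√(-3 + t) (u(t, x) = √(-3 + t)*t + 12 = t*√(-3 + t) + 12 = 12 + t*√(-3 + t))
u(2, a(-4, 1))*(-10) = (12 + 2*√(-3 + 2))*(-10) = (12 + 2*√(-1))*(-10) = (12 + 2*I)*(-10) = -120 - 20*I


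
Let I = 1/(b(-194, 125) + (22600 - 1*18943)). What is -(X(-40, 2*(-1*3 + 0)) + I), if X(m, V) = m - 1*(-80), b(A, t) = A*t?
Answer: -823719/20593 ≈ -40.000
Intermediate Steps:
I = -1/20593 (I = 1/(-194*125 + (22600 - 1*18943)) = 1/(-24250 + (22600 - 18943)) = 1/(-24250 + 3657) = 1/(-20593) = -1/20593 ≈ -4.8560e-5)
X(m, V) = 80 + m (X(m, V) = m + 80 = 80 + m)
-(X(-40, 2*(-1*3 + 0)) + I) = -((80 - 40) - 1/20593) = -(40 - 1/20593) = -1*823719/20593 = -823719/20593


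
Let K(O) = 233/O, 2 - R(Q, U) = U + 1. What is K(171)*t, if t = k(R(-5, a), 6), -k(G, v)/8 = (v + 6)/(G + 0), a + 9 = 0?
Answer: -3728/285 ≈ -13.081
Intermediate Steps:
a = -9 (a = -9 + 0 = -9)
R(Q, U) = 1 - U (R(Q, U) = 2 - (U + 1) = 2 - (1 + U) = 2 + (-1 - U) = 1 - U)
k(G, v) = -8*(6 + v)/G (k(G, v) = -8*(v + 6)/(G + 0) = -8*(6 + v)/G)
t = -48/5 (t = 8*(-6 - 1*6)/(1 - 1*(-9)) = 8*(-6 - 6)/(1 + 9) = 8*(-12)/10 = 8*(⅒)*(-12) = -48/5 ≈ -9.6000)
K(171)*t = (233/171)*(-48/5) = -3728/285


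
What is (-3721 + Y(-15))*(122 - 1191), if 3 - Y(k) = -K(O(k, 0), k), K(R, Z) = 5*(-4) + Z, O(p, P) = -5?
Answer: 4011957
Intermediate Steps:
K(R, Z) = -20 + Z
Y(k) = -17 + k (Y(k) = 3 - (-1)*(-20 + k) = 3 - (20 - k) = 3 + (-20 + k) = -17 + k)
(-3721 + Y(-15))*(122 - 1191) = (-3721 + (-17 - 15))*(122 - 1191) = (-3721 - 32)*(-1069) = -3753*(-1069) = 4011957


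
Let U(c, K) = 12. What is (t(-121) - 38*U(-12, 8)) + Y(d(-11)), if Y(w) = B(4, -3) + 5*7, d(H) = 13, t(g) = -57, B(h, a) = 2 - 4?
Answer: -480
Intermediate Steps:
B(h, a) = -2
Y(w) = 33 (Y(w) = -2 + 5*7 = -2 + 35 = 33)
(t(-121) - 38*U(-12, 8)) + Y(d(-11)) = (-57 - 38*12) + 33 = (-57 - 456) + 33 = -513 + 33 = -480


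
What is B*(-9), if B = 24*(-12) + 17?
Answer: 2439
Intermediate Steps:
B = -271 (B = -288 + 17 = -271)
B*(-9) = -271*(-9) = 2439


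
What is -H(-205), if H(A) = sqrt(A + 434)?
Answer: -sqrt(229) ≈ -15.133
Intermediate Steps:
H(A) = sqrt(434 + A)
-H(-205) = -sqrt(434 - 205) = -sqrt(229)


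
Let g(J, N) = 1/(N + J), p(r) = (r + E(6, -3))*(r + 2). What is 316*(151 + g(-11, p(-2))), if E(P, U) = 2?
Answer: 524560/11 ≈ 47687.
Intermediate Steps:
p(r) = (2 + r)**2 (p(r) = (r + 2)*(r + 2) = (2 + r)*(2 + r) = (2 + r)**2)
g(J, N) = 1/(J + N)
316*(151 + g(-11, p(-2))) = 316*(151 + 1/(-11 + (4 + (-2)**2 + 4*(-2)))) = 316*(151 + 1/(-11 + (4 + 4 - 8))) = 316*(151 + 1/(-11 + 0)) = 316*(151 + 1/(-11)) = 316*(151 - 1/11) = 316*(1660/11) = 524560/11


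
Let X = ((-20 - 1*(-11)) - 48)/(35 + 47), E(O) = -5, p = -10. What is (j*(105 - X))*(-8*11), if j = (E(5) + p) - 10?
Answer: 9533700/41 ≈ 2.3253e+5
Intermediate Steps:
X = -57/82 (X = ((-20 + 11) - 48)/82 = (-9 - 48)*(1/82) = -57*1/82 = -57/82 ≈ -0.69512)
j = -25 (j = (-5 - 10) - 10 = -15 - 10 = -25)
(j*(105 - X))*(-8*11) = (-25*(105 - 1*(-57/82)))*(-8*11) = -25*(105 + 57/82)*(-88) = -25*8667/82*(-88) = -216675/82*(-88) = 9533700/41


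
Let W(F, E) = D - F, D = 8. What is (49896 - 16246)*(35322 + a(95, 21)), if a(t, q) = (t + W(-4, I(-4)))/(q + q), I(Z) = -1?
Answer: 24962091575/21 ≈ 1.1887e+9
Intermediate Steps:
W(F, E) = 8 - F
a(t, q) = (12 + t)/(2*q) (a(t, q) = (t + (8 - 1*(-4)))/(q + q) = (t + (8 + 4))/((2*q)) = (t + 12)*(1/(2*q)) = (12 + t)*(1/(2*q)) = (12 + t)/(2*q))
(49896 - 16246)*(35322 + a(95, 21)) = (49896 - 16246)*(35322 + (½)*(12 + 95)/21) = 33650*(35322 + (½)*(1/21)*107) = 33650*(35322 + 107/42) = 33650*(1483631/42) = 24962091575/21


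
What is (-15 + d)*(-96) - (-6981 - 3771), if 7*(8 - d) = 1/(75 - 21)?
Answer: 719728/63 ≈ 11424.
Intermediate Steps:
d = 3023/378 (d = 8 - 1/(7*(75 - 21)) = 8 - 1/7/54 = 8 - 1/7*1/54 = 8 - 1/378 = 3023/378 ≈ 7.9974)
(-15 + d)*(-96) - (-6981 - 3771) = (-15 + 3023/378)*(-96) - (-6981 - 3771) = -2647/378*(-96) - 1*(-10752) = 42352/63 + 10752 = 719728/63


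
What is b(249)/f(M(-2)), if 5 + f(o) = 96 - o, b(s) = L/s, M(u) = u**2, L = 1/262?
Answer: 1/5675706 ≈ 1.7619e-7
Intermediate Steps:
L = 1/262 ≈ 0.0038168
b(s) = 1/(262*s)
f(o) = 91 - o (f(o) = -5 + (96 - o) = 91 - o)
b(249)/f(M(-2)) = ((1/262)/249)/(91 - 1*(-2)**2) = ((1/262)*(1/249))/(91 - 1*4) = 1/(65238*(91 - 4)) = (1/65238)/87 = (1/65238)*(1/87) = 1/5675706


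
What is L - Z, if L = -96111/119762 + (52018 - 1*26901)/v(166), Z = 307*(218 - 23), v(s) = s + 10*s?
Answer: -3272192406478/54671353 ≈ -59852.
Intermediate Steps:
v(s) = 11*s
Z = 59865 (Z = 307*195 = 59865)
L = 708140867/54671353 (L = -96111/119762 + (52018 - 1*26901)/((11*166)) = -96111*1/119762 + (52018 - 26901)/1826 = -96111/119762 + 25117*(1/1826) = -96111/119762 + 25117/1826 = 708140867/54671353 ≈ 12.953)
L - Z = 708140867/54671353 - 1*59865 = 708140867/54671353 - 59865 = -3272192406478/54671353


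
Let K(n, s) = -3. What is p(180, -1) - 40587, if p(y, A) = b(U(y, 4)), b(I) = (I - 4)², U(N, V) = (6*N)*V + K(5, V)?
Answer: 18561382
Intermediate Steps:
U(N, V) = -3 + 6*N*V (U(N, V) = (6*N)*V - 3 = 6*N*V - 3 = -3 + 6*N*V)
b(I) = (-4 + I)²
p(y, A) = (-7 + 24*y)² (p(y, A) = (-4 + (-3 + 6*y*4))² = (-4 + (-3 + 24*y))² = (-7 + 24*y)²)
p(180, -1) - 40587 = (-7 + 24*180)² - 40587 = (-7 + 4320)² - 40587 = 4313² - 40587 = 18601969 - 40587 = 18561382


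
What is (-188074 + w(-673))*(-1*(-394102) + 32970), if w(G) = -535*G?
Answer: 73448269632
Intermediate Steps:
(-188074 + w(-673))*(-1*(-394102) + 32970) = (-188074 - 535*(-673))*(-1*(-394102) + 32970) = (-188074 + 360055)*(394102 + 32970) = 171981*427072 = 73448269632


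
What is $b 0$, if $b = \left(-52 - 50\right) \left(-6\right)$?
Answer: $0$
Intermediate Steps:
$b = 612$ ($b = \left(-102\right) \left(-6\right) = 612$)
$b 0 = 612 \cdot 0 = 0$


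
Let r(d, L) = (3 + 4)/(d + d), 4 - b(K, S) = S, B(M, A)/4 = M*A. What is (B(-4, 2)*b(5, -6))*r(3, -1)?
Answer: -1120/3 ≈ -373.33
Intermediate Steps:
B(M, A) = 4*A*M (B(M, A) = 4*(M*A) = 4*(A*M) = 4*A*M)
b(K, S) = 4 - S
r(d, L) = 7/(2*d) (r(d, L) = 7/((2*d)) = 7*(1/(2*d)) = 7/(2*d))
(B(-4, 2)*b(5, -6))*r(3, -1) = ((4*2*(-4))*(4 - 1*(-6)))*((7/2)/3) = (-32*(4 + 6))*((7/2)*(⅓)) = -32*10*(7/6) = -320*7/6 = -1120/3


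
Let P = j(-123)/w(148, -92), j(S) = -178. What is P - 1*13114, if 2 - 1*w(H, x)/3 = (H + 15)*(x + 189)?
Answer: -621957500/47427 ≈ -13114.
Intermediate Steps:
w(H, x) = 6 - 3*(15 + H)*(189 + x) (w(H, x) = 6 - 3*(H + 15)*(x + 189) = 6 - 3*(15 + H)*(189 + x))
P = 178/47427 (P = -178/(-8499 - 567*148 - 45*(-92) - 3*148*(-92)) = -178/(-8499 - 83916 + 4140 + 40848) = -178/(-47427) = -178*(-1/47427) = 178/47427 ≈ 0.0037531)
P - 1*13114 = 178/47427 - 1*13114 = 178/47427 - 13114 = -621957500/47427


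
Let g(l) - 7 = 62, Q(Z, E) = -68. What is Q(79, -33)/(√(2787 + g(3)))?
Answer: -√714/21 ≈ -1.2724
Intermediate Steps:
g(l) = 69 (g(l) = 7 + 62 = 69)
Q(79, -33)/(√(2787 + g(3))) = -68/√(2787 + 69) = -68*√714/1428 = -√714/21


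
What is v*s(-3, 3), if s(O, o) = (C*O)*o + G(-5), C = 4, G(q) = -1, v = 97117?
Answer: -3593329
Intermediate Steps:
s(O, o) = -1 + 4*O*o (s(O, o) = (4*O)*o - 1 = 4*O*o - 1 = -1 + 4*O*o)
v*s(-3, 3) = 97117*(-1 + 4*(-3)*3) = 97117*(-1 - 36) = 97117*(-37) = -3593329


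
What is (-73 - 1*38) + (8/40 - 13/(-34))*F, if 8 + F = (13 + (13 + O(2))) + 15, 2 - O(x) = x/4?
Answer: -30909/340 ≈ -90.909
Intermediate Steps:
O(x) = 2 - x/4
F = 69/2 (F = -8 + ((13 + (13 + (2 - ¼*2))) + 15) = -8 + ((13 + (13 + (2 - ½))) + 15) = -8 + ((13 + (13 + 3/2)) + 15) = -8 + ((13 + 29/2) + 15) = -8 + (55/2 + 15) = -8 + 85/2 = 69/2 ≈ 34.500)
(-73 - 1*38) + (8/40 - 13/(-34))*F = (-73 - 1*38) + (8/40 - 13/(-34))*(69/2) = (-73 - 38) + (8*(1/40) - 13*(-1/34))*(69/2) = -111 + (⅕ + 13/34)*(69/2) = -111 + (99/170)*(69/2) = -111 + 6831/340 = -30909/340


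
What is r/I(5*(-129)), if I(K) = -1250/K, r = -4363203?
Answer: -562853187/250 ≈ -2.2514e+6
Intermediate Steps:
r/I(5*(-129)) = -4363203/((-1250/(5*(-129)))) = -4363203/((-1250/(-645))) = -4363203/((-1250*(-1/645))) = -4363203/250/129 = -4363203*129/250 = -562853187/250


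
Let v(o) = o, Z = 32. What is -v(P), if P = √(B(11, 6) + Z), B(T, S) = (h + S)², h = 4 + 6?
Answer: -12*√2 ≈ -16.971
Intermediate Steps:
h = 10
B(T, S) = (10 + S)²
P = 12*√2 (P = √((10 + 6)² + 32) = √(16² + 32) = √(256 + 32) = √288 = 12*√2 ≈ 16.971)
-v(P) = -12*√2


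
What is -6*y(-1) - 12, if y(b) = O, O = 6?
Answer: -48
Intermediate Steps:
y(b) = 6
-6*y(-1) - 12 = -6*6 - 12 = -36 - 12 = -48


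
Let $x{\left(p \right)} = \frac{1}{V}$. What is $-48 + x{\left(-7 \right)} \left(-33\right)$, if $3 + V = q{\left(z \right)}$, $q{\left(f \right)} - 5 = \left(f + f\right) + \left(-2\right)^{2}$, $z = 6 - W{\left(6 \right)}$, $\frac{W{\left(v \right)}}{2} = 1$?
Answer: $- \frac{705}{14} \approx -50.357$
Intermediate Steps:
$W{\left(v \right)} = 2$ ($W{\left(v \right)} = 2 \cdot 1 = 2$)
$z = 4$ ($z = 6 - 2 = 4$)
$q{\left(f \right)} = 9 + 2 f$ ($q{\left(f \right)} = 5 + \left(\left(f + f\right) + \left(-2\right)^{2}\right) = 5 + \left(2 f + 4\right) = 5 + \left(4 + 2 f\right) = 9 + 2 f$)
$V = 14$ ($V = -3 + \left(9 + 2 \cdot 4\right) = -3 + \left(9 + 8\right) = -3 + 17 = 14$)
$x{\left(p \right)} = \frac{1}{14}$
$-48 + x{\left(-7 \right)} \left(-33\right) = -48 + \frac{1}{14} \left(-33\right) = -48 - \frac{33}{14} = - \frac{705}{14}$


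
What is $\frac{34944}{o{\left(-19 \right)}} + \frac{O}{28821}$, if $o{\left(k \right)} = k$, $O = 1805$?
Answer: $- \frac{1007086729}{547599} \approx -1839.1$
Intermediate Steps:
$\frac{34944}{o{\left(-19 \right)}} + \frac{O}{28821} = \frac{34944}{-19} + \frac{1805}{28821} = 34944 \left(- \frac{1}{19}\right) + 1805 \cdot \frac{1}{28821} = - \frac{34944}{19} + \frac{1805}{28821} = - \frac{1007086729}{547599}$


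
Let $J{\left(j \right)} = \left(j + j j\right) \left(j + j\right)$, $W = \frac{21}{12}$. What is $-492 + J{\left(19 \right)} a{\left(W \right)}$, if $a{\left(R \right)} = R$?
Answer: $24778$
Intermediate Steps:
$W = \frac{7}{4}$ ($W = 21 \cdot \frac{1}{12} = \frac{7}{4} \approx 1.75$)
$J{\left(j \right)} = 2 j \left(j + j^{2}\right)$ ($J{\left(j \right)} = \left(j + j^{2}\right) 2 j = 2 j \left(j + j^{2}\right)$)
$-492 + J{\left(19 \right)} a{\left(W \right)} = -492 + 2 \cdot 19^{2} \left(1 + 19\right) \frac{7}{4} = -492 + 2 \cdot 361 \cdot 20 \cdot \frac{7}{4} = -492 + 14440 \cdot \frac{7}{4} = -492 + 25270 = 24778$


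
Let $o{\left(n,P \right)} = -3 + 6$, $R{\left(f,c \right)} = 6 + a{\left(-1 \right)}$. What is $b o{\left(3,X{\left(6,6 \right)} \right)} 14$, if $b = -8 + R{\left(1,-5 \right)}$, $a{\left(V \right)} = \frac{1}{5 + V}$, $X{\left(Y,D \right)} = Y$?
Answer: $- \frac{147}{2} \approx -73.5$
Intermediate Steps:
$R{\left(f,c \right)} = \frac{25}{4}$ ($R{\left(f,c \right)} = 6 + \frac{1}{5 - 1} = 6 + \frac{1}{4} = \frac{25}{4}$)
$o{\left(n,P \right)} = 3$
$b = - \frac{7}{4}$ ($b = -8 + \frac{25}{4} = - \frac{7}{4} \approx -1.75$)
$b o{\left(3,X{\left(6,6 \right)} \right)} 14 = \left(- \frac{7}{4}\right) 3 \cdot 14 = \left(- \frac{21}{4}\right) 14 = - \frac{147}{2}$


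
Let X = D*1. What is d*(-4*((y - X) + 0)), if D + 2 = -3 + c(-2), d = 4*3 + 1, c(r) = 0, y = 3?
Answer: -416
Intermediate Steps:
d = 13 (d = 12 + 1 = 13)
D = -5 (D = -2 + (-3 + 0) = -2 - 3 = -5)
X = -5 (X = -5*1 = -5)
d*(-4*((y - X) + 0)) = 13*(-4*((3 - 1*(-5)) + 0)) = 13*(-4*((3 + 5) + 0)) = 13*(-4*(8 + 0)) = 13*(-4*8) = 13*(-32) = -416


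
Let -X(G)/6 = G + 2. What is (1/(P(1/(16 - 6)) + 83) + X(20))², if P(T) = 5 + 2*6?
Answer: 174213601/10000 ≈ 17421.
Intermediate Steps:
X(G) = -12 - 6*G (X(G) = -6*(G + 2) = -6*(2 + G) = -12 - 6*G)
P(T) = 17 (P(T) = 5 + 12 = 17)
(1/(P(1/(16 - 6)) + 83) + X(20))² = (1/(17 + 83) + (-12 - 6*20))² = (1/100 + (-12 - 120))² = (1/100 - 132)² = (-13199/100)² = 174213601/10000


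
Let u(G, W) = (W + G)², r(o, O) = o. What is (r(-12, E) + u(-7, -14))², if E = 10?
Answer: 184041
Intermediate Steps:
u(G, W) = (G + W)²
(r(-12, E) + u(-7, -14))² = (-12 + (-7 - 14)²)² = (-12 + (-21)²)² = (-12 + 441)² = 429² = 184041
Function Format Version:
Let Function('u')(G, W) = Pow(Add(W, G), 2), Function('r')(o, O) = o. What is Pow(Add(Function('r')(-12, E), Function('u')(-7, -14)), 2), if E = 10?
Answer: 184041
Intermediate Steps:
Function('u')(G, W) = Pow(Add(G, W), 2)
Pow(Add(Function('r')(-12, E), Function('u')(-7, -14)), 2) = Pow(Add(-12, Pow(Add(-7, -14), 2)), 2) = Pow(Add(-12, Pow(-21, 2)), 2) = Pow(Add(-12, 441), 2) = Pow(429, 2) = 184041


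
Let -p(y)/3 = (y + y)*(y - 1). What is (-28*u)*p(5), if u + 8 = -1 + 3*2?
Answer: -10080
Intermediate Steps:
p(y) = -6*y*(-1 + y) (p(y) = -3*(y + y)*(y - 1) = -3*2*y*(-1 + y) = -6*y*(-1 + y))
u = -3 (u = -8 + (-1 + 3*2) = -8 + (-1 + 6) = -8 + 5 = -3)
(-28*u)*p(5) = (-28*(-3))*(6*5*(1 - 1*5)) = 84*(6*5*(1 - 5)) = 84*(6*5*(-4)) = 84*(-120) = -10080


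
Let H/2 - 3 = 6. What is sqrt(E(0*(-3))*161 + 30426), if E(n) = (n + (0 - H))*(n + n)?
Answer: sqrt(30426) ≈ 174.43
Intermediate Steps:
H = 18 (H = 6 + 2*6 = 6 + 12 = 18)
E(n) = 2*n*(-18 + n) (E(n) = (n + (0 - 1*18))*(n + n) = (n + (0 - 18))*(2*n) = (n - 18)*(2*n) = (-18 + n)*(2*n) = 2*n*(-18 + n))
sqrt(E(0*(-3))*161 + 30426) = sqrt((2*(0*(-3))*(-18 + 0*(-3)))*161 + 30426) = sqrt((2*0*(-18 + 0))*161 + 30426) = sqrt((2*0*(-18))*161 + 30426) = sqrt(0*161 + 30426) = sqrt(0 + 30426) = sqrt(30426)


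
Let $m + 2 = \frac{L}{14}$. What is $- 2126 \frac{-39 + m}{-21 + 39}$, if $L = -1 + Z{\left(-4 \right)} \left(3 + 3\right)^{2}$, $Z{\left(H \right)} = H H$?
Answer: $- \frac{1063}{126} \approx -8.4365$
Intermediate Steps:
$Z{\left(H \right)} = H^{2}$
$L = 575$ ($L = -1 + \left(-4\right)^{2} \left(3 + 3\right)^{2} = -1 + 16 \cdot 6^{2} = -1 + 16 \cdot 36 = -1 + 576 = 575$)
$m = \frac{547}{14}$ ($m = -2 + \frac{575}{14} = \frac{547}{14} \approx 39.071$)
$- 2126 \frac{-39 + m}{-21 + 39} = - 2126 \frac{-39 + \frac{547}{14}}{-21 + 39} = - 2126 \frac{1}{14 \cdot 18} = - 2126 \cdot \frac{1}{14} \cdot \frac{1}{18} = \left(-2126\right) \frac{1}{252} = - \frac{1063}{126}$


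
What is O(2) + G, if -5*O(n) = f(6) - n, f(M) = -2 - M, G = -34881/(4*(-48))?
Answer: 11755/64 ≈ 183.67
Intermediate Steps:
G = 11627/64 (G = -34881/(-192) = -34881*(-1/192) = 11627/64 ≈ 181.67)
O(n) = 8/5 + n/5 (O(n) = -((-2 - 1*6) - n)/5 = -((-2 - 6) - n)/5 = -(-8 - n)/5 = 8/5 + n/5)
O(2) + G = (8/5 + (⅕)*2) + 11627/64 = (8/5 + ⅖) + 11627/64 = 2 + 11627/64 = 11755/64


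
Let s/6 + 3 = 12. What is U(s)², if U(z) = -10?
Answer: 100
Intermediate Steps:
s = 54 (s = -18 + 6*12 = -18 + 72 = 54)
U(s)² = (-10)² = 100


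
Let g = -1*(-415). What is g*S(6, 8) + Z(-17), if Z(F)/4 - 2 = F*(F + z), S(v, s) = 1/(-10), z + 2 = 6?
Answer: 1701/2 ≈ 850.50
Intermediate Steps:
z = 4 (z = -2 + 6 = 4)
S(v, s) = -⅒
Z(F) = 8 + 4*F*(4 + F) (Z(F) = 8 + 4*(F*(F + 4)) = 8 + 4*(F*(4 + F)) = 8 + 4*F*(4 + F))
g = 415
g*S(6, 8) + Z(-17) = 415*(-⅒) + (8 + 4*(-17)² + 16*(-17)) = -83/2 + (8 + 4*289 - 272) = -83/2 + (8 + 1156 - 272) = -83/2 + 892 = 1701/2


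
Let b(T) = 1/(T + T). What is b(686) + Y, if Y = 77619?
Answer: 106493269/1372 ≈ 77619.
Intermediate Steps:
b(T) = 1/(2*T)
b(686) + Y = (½)/686 + 77619 = (½)*(1/686) + 77619 = 1/1372 + 77619 = 106493269/1372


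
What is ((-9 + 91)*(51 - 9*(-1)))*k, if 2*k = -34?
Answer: -83640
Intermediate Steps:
k = -17 (k = (1/2)*(-34) = -17)
((-9 + 91)*(51 - 9*(-1)))*k = ((-9 + 91)*(51 - 9*(-1)))*(-17) = (82*(51 + 9))*(-17) = (82*60)*(-17) = 4920*(-17) = -83640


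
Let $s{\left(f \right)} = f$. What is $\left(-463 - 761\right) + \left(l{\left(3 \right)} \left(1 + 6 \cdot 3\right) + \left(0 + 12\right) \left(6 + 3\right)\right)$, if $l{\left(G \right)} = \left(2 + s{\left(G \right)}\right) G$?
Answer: $-831$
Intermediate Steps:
$l{\left(G \right)} = G \left(2 + G\right)$ ($l{\left(G \right)} = \left(2 + G\right) G = G \left(2 + G\right)$)
$\left(-463 - 761\right) + \left(l{\left(3 \right)} \left(1 + 6 \cdot 3\right) + \left(0 + 12\right) \left(6 + 3\right)\right) = \left(-463 - 761\right) + \left(3 \left(2 + 3\right) \left(1 + 6 \cdot 3\right) + \left(0 + 12\right) \left(6 + 3\right)\right) = -1224 + \left(3 \cdot 5 \left(1 + 18\right) + 12 \cdot 9\right) = -1224 + \left(15 \cdot 19 + 108\right) = -1224 + \left(285 + 108\right) = -1224 + 393 = -831$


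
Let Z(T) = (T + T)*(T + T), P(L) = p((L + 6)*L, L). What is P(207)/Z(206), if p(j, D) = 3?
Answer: 3/169744 ≈ 1.7674e-5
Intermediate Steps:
P(L) = 3
Z(T) = 4*T² (Z(T) = (2*T)*(2*T) = 4*T²)
P(207)/Z(206) = 3/((4*206²)) = 3/((4*42436)) = 3/169744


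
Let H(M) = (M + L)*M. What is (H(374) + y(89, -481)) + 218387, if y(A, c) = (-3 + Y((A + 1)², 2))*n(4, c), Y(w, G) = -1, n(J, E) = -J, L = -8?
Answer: 355287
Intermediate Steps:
y(A, c) = 16 (y(A, c) = (-3 - 1)*(-1*4) = -4*(-4) = 16)
H(M) = M*(-8 + M) (H(M) = (M - 8)*M = (-8 + M)*M = M*(-8 + M))
(H(374) + y(89, -481)) + 218387 = (374*(-8 + 374) + 16) + 218387 = (374*366 + 16) + 218387 = (136884 + 16) + 218387 = 136900 + 218387 = 355287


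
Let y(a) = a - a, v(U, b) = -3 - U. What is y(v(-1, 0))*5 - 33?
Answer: -33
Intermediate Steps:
y(a) = 0
y(v(-1, 0))*5 - 33 = 0*5 - 33 = 0 - 33 = -33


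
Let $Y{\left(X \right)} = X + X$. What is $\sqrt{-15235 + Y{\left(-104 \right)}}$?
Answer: $i \sqrt{15443} \approx 124.27 i$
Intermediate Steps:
$Y{\left(X \right)} = 2 X$
$\sqrt{-15235 + Y{\left(-104 \right)}} = \sqrt{-15235 + 2 \left(-104\right)} = \sqrt{-15235 - 208} = \sqrt{-15443} = i \sqrt{15443}$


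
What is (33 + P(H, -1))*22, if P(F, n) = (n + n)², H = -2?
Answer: 814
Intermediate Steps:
P(F, n) = 4*n² (P(F, n) = (2*n)² = 4*n²)
(33 + P(H, -1))*22 = (33 + 4*(-1)²)*22 = (33 + 4*1)*22 = (33 + 4)*22 = 37*22 = 814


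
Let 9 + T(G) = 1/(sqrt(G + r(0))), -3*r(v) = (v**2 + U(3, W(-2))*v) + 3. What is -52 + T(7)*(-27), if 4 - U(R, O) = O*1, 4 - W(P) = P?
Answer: 191 - 9*sqrt(6)/2 ≈ 179.98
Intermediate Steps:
W(P) = 4 - P
U(R, O) = 4 - O
r(v) = -1 - v**2/3 + 2*v/3 (r(v) = -((v**2 + (4 - (4 - 1*(-2)))*v) + 3)/3 = -((v**2 + (4 - (4 + 2))*v) + 3)/3 = -((v**2 + (4 - 1*6)*v) + 3)/3 = -((v**2 + (4 - 6)*v) + 3)/3 = -((v**2 - 2*v) + 3)/3 = -(3 + v**2 - 2*v)/3 = -1 - v**2/3 + 2*v/3)
T(G) = -9 + 1/sqrt(-1 + G) (T(G) = -9 + 1/(sqrt(G + (-1 - 1/3*0**2 + (2/3)*0))) = -9 + 1/(sqrt(G + (-1 - 1/3*0 + 0))) = -9 + 1/(sqrt(G + (-1 + 0 + 0))) = -9 + 1/(sqrt(G - 1)) = -9 + 1/(sqrt(-1 + G)) = -9 + 1/sqrt(-1 + G))
-52 + T(7)*(-27) = -52 + (-9 + 1/sqrt(-1 + 7))*(-27) = -52 + (-9 + 1/sqrt(6))*(-27) = -52 + (-9 + sqrt(6)/6)*(-27) = -52 + (243 - 9*sqrt(6)/2) = 191 - 9*sqrt(6)/2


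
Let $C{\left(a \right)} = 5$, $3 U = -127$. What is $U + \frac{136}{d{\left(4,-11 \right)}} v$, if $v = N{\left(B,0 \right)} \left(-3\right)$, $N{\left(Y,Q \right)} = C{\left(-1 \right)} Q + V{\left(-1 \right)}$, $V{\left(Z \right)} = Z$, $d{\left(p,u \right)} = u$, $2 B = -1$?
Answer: $- \frac{2621}{33} \approx -79.424$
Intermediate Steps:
$B = - \frac{1}{2}$ ($B = \frac{1}{2} \left(-1\right) = - \frac{1}{2} \approx -0.5$)
$U = - \frac{127}{3}$ ($U = \frac{1}{3} \left(-127\right) = - \frac{127}{3} \approx -42.333$)
$N{\left(Y,Q \right)} = -1 + 5 Q$ ($N{\left(Y,Q \right)} = 5 Q - 1 = -1 + 5 Q$)
$v = 3$ ($v = \left(-1 + 5 \cdot 0\right) \left(-3\right) = \left(-1 + 0\right) \left(-3\right) = \left(-1\right) \left(-3\right) = 3$)
$U + \frac{136}{d{\left(4,-11 \right)}} v = - \frac{127}{3} + \frac{136}{-11} \cdot 3 = - \frac{127}{3} + 136 \left(- \frac{1}{11}\right) 3 = - \frac{127}{3} - \frac{408}{11} = - \frac{2621}{33}$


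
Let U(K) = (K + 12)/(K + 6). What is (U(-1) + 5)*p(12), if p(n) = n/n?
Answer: 36/5 ≈ 7.2000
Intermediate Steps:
U(K) = (12 + K)/(6 + K)
p(n) = 1
(U(-1) + 5)*p(12) = ((12 - 1)/(6 - 1) + 5)*1 = (11/5 + 5)*1 = (36/5)*1 = 36/5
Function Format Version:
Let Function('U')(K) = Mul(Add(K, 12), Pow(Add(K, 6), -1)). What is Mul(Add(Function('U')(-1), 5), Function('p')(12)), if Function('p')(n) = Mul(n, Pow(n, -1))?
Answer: Rational(36, 5) ≈ 7.2000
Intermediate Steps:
Function('U')(K) = Mul(Pow(Add(6, K), -1), Add(12, K)) (Function('U')(K) = Mul(Add(12, K), Pow(Add(6, K), -1)) = Mul(Pow(Add(6, K), -1), Add(12, K)))
Function('p')(n) = 1
Mul(Add(Function('U')(-1), 5), Function('p')(12)) = Mul(Add(Mul(Pow(Add(6, -1), -1), Add(12, -1)), 5), 1) = Mul(Add(Mul(Pow(5, -1), 11), 5), 1) = Mul(Add(Mul(Rational(1, 5), 11), 5), 1) = Mul(Add(Rational(11, 5), 5), 1) = Mul(Rational(36, 5), 1) = Rational(36, 5)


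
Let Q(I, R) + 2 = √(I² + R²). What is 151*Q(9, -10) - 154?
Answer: -456 + 151*√181 ≈ 1575.5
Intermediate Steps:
Q(I, R) = -2 + √(I² + R²)
151*Q(9, -10) - 154 = 151*(-2 + √(9² + (-10)²)) - 154 = 151*(-2 + √(81 + 100)) - 154 = 151*(-2 + √181) - 154 = (-302 + 151*√181) - 154 = -456 + 151*√181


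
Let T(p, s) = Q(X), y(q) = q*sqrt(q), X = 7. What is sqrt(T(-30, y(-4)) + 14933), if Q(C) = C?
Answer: 6*sqrt(415) ≈ 122.23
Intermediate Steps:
y(q) = q**(3/2)
T(p, s) = 7
sqrt(T(-30, y(-4)) + 14933) = sqrt(7 + 14933) = sqrt(14940) = 6*sqrt(415)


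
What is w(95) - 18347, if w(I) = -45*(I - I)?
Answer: -18347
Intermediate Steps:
w(I) = 0 (w(I) = -45*0 = 0)
w(95) - 18347 = 0 - 18347 = -18347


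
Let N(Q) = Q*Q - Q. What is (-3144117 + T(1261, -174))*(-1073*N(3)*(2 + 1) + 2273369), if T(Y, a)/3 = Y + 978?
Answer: -7071872157000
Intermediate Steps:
T(Y, a) = 2934 + 3*Y (T(Y, a) = 3*(Y + 978) = 3*(978 + Y) = 2934 + 3*Y)
N(Q) = Q**2 - Q
(-3144117 + T(1261, -174))*(-1073*N(3)*(2 + 1) + 2273369) = (-3144117 + (2934 + 3*1261))*(-1073*3*(-1 + 3)*(2 + 1) + 2273369) = (-3144117 + (2934 + 3783))*(-1073*3*2*3 + 2273369) = (-3144117 + 6717)*(-6438*3 + 2273369) = -3137400*(-1073*18 + 2273369) = -3137400*(-19314 + 2273369) = -3137400*2254055 = -7071872157000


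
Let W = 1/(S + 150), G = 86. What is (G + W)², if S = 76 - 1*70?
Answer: 180015889/24336 ≈ 7397.1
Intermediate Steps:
S = 6 (S = 76 - 70 = 6)
W = 1/156 (W = 1/(6 + 150) = 1/156 ≈ 0.0064103)
(G + W)² = (86 + 1/156)² = (13417/156)² = 180015889/24336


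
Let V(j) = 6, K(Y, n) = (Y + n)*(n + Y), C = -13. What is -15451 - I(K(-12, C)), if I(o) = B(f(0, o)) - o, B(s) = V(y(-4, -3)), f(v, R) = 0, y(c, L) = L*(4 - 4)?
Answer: -14832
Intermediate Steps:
K(Y, n) = (Y + n)² (K(Y, n) = (Y + n)*(Y + n) = (Y + n)²)
y(c, L) = 0 (y(c, L) = L*0 = 0)
B(s) = 6
I(o) = 6 - o
-15451 - I(K(-12, C)) = -15451 - (6 - (-12 - 13)²) = -15451 - (6 - 1*(-25)²) = -15451 - (6 - 1*625) = -15451 - (6 - 625) = -15451 - 1*(-619) = -15451 + 619 = -14832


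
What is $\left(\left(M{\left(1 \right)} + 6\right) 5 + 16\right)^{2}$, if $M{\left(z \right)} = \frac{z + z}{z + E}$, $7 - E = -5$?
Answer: $\frac{369664}{169} \approx 2187.4$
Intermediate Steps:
$E = 12$ ($E = 7 - -5 = 7 + 5 = 12$)
$M{\left(z \right)} = \frac{2 z}{12 + z}$ ($M{\left(z \right)} = \frac{z + z}{z + 12} = \frac{2 z}{12 + z}$)
$\left(\left(M{\left(1 \right)} + 6\right) 5 + 16\right)^{2} = \left(\left(2 \cdot 1 \frac{1}{12 + 1} + 6\right) 5 + 16\right)^{2} = \left(\left(2 \cdot 1 \cdot \frac{1}{13} + 6\right) 5 + 16\right)^{2} = \left(\left(\frac{2}{13} + 6\right) 5 + 16\right)^{2} = \left(\frac{80}{13} \cdot 5 + 16\right)^{2} = \left(\frac{400}{13} + 16\right)^{2} = \left(\frac{608}{13}\right)^{2} = \frac{369664}{169}$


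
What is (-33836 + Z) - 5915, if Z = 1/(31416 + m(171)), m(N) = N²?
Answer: -2411176406/60657 ≈ -39751.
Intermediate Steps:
Z = 1/60657 (Z = 1/(31416 + 171²) = 1/(31416 + 29241) = 1/60657 ≈ 1.6486e-5)
(-33836 + Z) - 5915 = (-33836 + 1/60657) - 5915 = -2052390251/60657 - 5915 = -2411176406/60657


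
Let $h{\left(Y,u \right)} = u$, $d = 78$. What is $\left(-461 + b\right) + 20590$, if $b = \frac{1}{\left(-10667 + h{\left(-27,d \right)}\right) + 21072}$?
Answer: $\frac{211012308}{10483} \approx 20129.0$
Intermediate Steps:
$b = \frac{1}{10483}$ ($b = \frac{1}{\left(-10667 + 78\right) + 21072} = \frac{1}{-10589 + 21072} = \frac{1}{10483} \approx 9.5393 \cdot 10^{-5}$)
$\left(-461 + b\right) + 20590 = \left(-461 + \frac{1}{10483}\right) + 20590 = - \frac{4832662}{10483} + 20590 = \frac{211012308}{10483}$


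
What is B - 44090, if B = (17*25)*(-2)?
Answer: -44940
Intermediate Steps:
B = -850 (B = 425*(-2) = -850)
B - 44090 = -850 - 44090 = -44940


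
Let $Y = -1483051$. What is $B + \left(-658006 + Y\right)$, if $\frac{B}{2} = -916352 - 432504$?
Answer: $-4838769$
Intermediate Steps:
$B = -2697712$ ($B = 2 \left(-916352 - 432504\right) = 2 \left(-1348856\right) = -2697712$)
$B + \left(-658006 + Y\right) = -2697712 - 2141057 = -4838769$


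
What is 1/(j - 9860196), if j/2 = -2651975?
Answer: -1/15164146 ≈ -6.5945e-8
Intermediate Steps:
j = -5303950 (j = 2*(-2651975) = -5303950)
1/(j - 9860196) = 1/(-5303950 - 9860196) = 1/(-15164146) = -1/15164146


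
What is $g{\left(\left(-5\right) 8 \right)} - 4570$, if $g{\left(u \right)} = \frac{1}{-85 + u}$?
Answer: $- \frac{571251}{125} \approx -4570.0$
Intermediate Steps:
$g{\left(\left(-5\right) 8 \right)} - 4570 = \frac{1}{-85 - 40} - 4570 = \frac{1}{-125} - 4570 = - \frac{1}{125} - 4570 = - \frac{571251}{125}$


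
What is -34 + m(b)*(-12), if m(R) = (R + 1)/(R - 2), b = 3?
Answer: -82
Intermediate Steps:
m(R) = (1 + R)/(-2 + R)
-34 + m(b)*(-12) = -34 + ((1 + 3)/(-2 + 3))*(-12) = -34 + (4/1)*(-12) = -34 + (1*4)*(-12) = -34 + 4*(-12) = -34 - 48 = -82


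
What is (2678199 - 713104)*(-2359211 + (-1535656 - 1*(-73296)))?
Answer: -7509750064245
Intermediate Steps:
(2678199 - 713104)*(-2359211 + (-1535656 - 1*(-73296))) = 1965095*(-2359211 + (-1535656 + 73296)) = 1965095*(-2359211 - 1462360) = 1965095*(-3821571) = -7509750064245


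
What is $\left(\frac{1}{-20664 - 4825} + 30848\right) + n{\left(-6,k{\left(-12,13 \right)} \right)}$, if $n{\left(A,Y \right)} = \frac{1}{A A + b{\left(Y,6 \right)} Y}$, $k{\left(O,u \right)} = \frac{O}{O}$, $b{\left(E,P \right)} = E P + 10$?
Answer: $\frac{40886828381}{1325428} \approx 30848.0$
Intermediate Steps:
$b{\left(E,P \right)} = 10 + E P$
$k{\left(O,u \right)} = 1$
$n{\left(A,Y \right)} = \frac{1}{A^{2} + Y \left(10 + 6 Y\right)}$ ($n{\left(A,Y \right)} = \frac{1}{A A + \left(10 + Y 6\right) Y} = \frac{1}{A^{2} + \left(10 + 6 Y\right) Y} = \frac{1}{A^{2} + Y \left(10 + 6 Y\right)}$)
$\left(\frac{1}{-20664 - 4825} + 30848\right) + n{\left(-6,k{\left(-12,13 \right)} \right)} = \left(\frac{1}{-20664 - 4825} + 30848\right) + \frac{1}{\left(-6\right)^{2} + 2 \cdot 1 \left(5 + 3 \cdot 1\right)} = \left(\frac{1}{-25489} + 30848\right) + \frac{1}{36 + 2 \cdot 1 \left(5 + 3\right)} = \left(- \frac{1}{25489} + 30848\right) + \frac{1}{36 + 2 \cdot 1 \cdot 8} = \frac{786284671}{25489} + \frac{1}{36 + 16} = \frac{786284671}{25489} + \frac{1}{52} = \frac{40886828381}{1325428}$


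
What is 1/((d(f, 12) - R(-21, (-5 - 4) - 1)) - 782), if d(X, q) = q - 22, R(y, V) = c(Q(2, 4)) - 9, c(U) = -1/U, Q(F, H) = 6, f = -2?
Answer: -6/4697 ≈ -0.0012774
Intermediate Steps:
R(y, V) = -55/6 (R(y, V) = -1/6 - 9 = -55/6)
d(X, q) = -22 + q
1/((d(f, 12) - R(-21, (-5 - 4) - 1)) - 782) = 1/(((-22 + 12) - 1*(-55/6)) - 782) = 1/((-10 + 55/6) - 782) = 1/(-5/6 - 782) = 1/(-4697/6) = -6/4697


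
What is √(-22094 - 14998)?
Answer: 2*I*√9273 ≈ 192.59*I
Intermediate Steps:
√(-22094 - 14998) = √(-37092) = 2*I*√9273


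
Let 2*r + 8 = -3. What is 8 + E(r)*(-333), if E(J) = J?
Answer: 3679/2 ≈ 1839.5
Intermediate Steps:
r = -11/2 (r = -4 + (½)*(-3) = -4 - 3/2 = -11/2 ≈ -5.5000)
8 + E(r)*(-333) = 8 - 11/2*(-333) = 8 + 3663/2 = 3679/2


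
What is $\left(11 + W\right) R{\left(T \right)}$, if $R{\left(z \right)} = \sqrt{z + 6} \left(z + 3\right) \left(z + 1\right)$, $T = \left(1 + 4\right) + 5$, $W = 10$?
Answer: $12012$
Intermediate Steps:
$T = 10$ ($T = 5 + 5 = 10$)
$R{\left(z \right)} = \sqrt{6 + z} \left(1 + z\right) \left(3 + z\right)$ ($R{\left(z \right)} = \sqrt{6 + z} \left(3 + z\right) \left(1 + z\right) = \sqrt{6 + z} \left(1 + z\right) \left(3 + z\right)$)
$\left(11 + W\right) R{\left(T \right)} = \left(11 + 10\right) \sqrt{6 + 10} \left(3 + 10^{2} + 4 \cdot 10\right) = 21 \sqrt{16} \left(3 + 100 + 40\right) = 21 \cdot 4 \cdot 143 = 21 \cdot 572 = 12012$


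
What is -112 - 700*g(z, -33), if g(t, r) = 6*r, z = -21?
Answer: 138488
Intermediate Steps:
-112 - 700*g(z, -33) = -112 - 4200*(-33) = -112 - 700*(-198) = -112 + 138600 = 138488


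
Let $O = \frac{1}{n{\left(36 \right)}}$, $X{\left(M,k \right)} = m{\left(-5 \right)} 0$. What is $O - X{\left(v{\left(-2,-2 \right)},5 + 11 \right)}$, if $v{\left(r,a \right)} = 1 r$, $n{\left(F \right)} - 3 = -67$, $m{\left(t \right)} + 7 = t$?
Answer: $- \frac{1}{64} \approx -0.015625$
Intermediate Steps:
$m{\left(t \right)} = -7 + t$
$n{\left(F \right)} = -64$ ($n{\left(F \right)} = 3 - 67 = -64$)
$v{\left(r,a \right)} = r$
$X{\left(M,k \right)} = 0$ ($X{\left(M,k \right)} = \left(-7 - 5\right) 0 = \left(-12\right) 0 = 0$)
$O = - \frac{1}{64}$ ($O = \frac{1}{-64} = - \frac{1}{64} \approx -0.015625$)
$O - X{\left(v{\left(-2,-2 \right)},5 + 11 \right)} = - \frac{1}{64} - 0 = - \frac{1}{64} + 0 = - \frac{1}{64}$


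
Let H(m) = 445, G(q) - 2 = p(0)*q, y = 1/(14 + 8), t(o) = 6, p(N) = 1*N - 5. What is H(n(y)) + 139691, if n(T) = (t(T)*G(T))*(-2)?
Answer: 140136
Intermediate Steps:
p(N) = -5 + N (p(N) = N - 5 = -5 + N)
y = 1/22 ≈ 0.045455
G(q) = 2 - 5*q (G(q) = 2 + (-5 + 0)*q = 2 - 5*q)
n(T) = -24 + 60*T (n(T) = (6*(2 - 5*T))*(-2) = (12 - 30*T)*(-2) = -24 + 60*T)
H(n(y)) + 139691 = 445 + 139691 = 140136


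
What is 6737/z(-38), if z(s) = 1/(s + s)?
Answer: -512012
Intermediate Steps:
z(s) = 1/(2*s)
6737/z(-38) = 6737/(((1/2)/(-38))) = 6737/(((1/2)*(-1/38))) = 6737/(-1/76) = 6737*(-76) = -512012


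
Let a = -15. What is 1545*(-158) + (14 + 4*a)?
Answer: -244156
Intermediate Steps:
1545*(-158) + (14 + 4*a) = 1545*(-158) + (14 + 4*(-15)) = -244110 + (14 - 60) = -244110 - 46 = -244156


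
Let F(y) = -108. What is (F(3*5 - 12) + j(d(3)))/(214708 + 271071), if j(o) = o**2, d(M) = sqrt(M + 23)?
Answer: -82/485779 ≈ -0.00016880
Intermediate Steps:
d(M) = sqrt(23 + M)
(F(3*5 - 12) + j(d(3)))/(214708 + 271071) = (-108 + (sqrt(23 + 3))**2)/(214708 + 271071) = (-108 + (sqrt(26))**2)/485779 = (-108 + 26)*(1/485779) = -82*1/485779 = -82/485779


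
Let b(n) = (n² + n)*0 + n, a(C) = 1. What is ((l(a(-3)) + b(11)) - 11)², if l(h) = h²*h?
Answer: 1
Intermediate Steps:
l(h) = h³
b(n) = n (b(n) = (n + n²)*0 + n = 0 + n = n)
((l(a(-3)) + b(11)) - 11)² = ((1³ + 11) - 11)² = ((1 + 11) - 11)² = (12 - 11)² = 1² = 1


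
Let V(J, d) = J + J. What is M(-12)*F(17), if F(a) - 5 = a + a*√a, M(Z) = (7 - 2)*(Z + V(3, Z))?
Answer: -660 - 510*√17 ≈ -2762.8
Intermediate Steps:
V(J, d) = 2*J
M(Z) = 30 + 5*Z (M(Z) = (7 - 2)*(Z + 2*3) = 5*(Z + 6) = 5*(6 + Z) = 30 + 5*Z)
F(a) = 5 + a + a^(3/2) (F(a) = 5 + (a + a*√a) = 5 + (a + a^(3/2)) = 5 + a + a^(3/2))
M(-12)*F(17) = (30 + 5*(-12))*(5 + 17 + 17^(3/2)) = (30 - 60)*(5 + 17 + 17*√17) = -30*(22 + 17*√17) = -660 - 510*√17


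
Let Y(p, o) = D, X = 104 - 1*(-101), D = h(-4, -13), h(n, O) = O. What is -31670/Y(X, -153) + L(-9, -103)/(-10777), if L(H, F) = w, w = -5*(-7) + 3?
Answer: 26254392/10777 ≈ 2436.1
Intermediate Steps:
w = 38 (w = 35 + 3 = 38)
L(H, F) = 38
D = -13
X = 205 (X = 104 + 101 = 205)
Y(p, o) = -13
-31670/Y(X, -153) + L(-9, -103)/(-10777) = -31670/(-13) + 38/(-10777) = -31670*(-1/13) + 38*(-1/10777) = 31670/13 - 38/10777 = 26254392/10777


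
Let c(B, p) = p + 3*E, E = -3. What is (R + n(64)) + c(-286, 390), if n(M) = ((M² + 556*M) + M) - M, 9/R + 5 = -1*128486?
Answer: 5147477942/128491 ≈ 40061.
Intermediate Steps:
R = -9/128491 (R = 9/(-5 - 1*128486) = 9/(-5 - 128486) = 9/(-128491) = 9*(-1/128491) = -9/128491 ≈ -7.0044e-5)
c(B, p) = -9 + p (c(B, p) = p + 3*(-3) = p - 9 = -9 + p)
n(M) = M² + 556*M (n(M) = (M² + 557*M) - M = M² + 556*M)
(R + n(64)) + c(-286, 390) = (-9/128491 + 64*(556 + 64)) + (-9 + 390) = (-9/128491 + 64*620) + 381 = (-9/128491 + 39680) + 381 = 5098522871/128491 + 381 = 5147477942/128491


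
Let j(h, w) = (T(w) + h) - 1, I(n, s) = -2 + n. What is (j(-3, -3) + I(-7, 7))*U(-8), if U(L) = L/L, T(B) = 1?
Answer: -12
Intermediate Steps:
U(L) = 1
j(h, w) = h (j(h, w) = (1 + h) - 1 = h)
(j(-3, -3) + I(-7, 7))*U(-8) = (-3 + (-2 - 7))*1 = (-3 - 9)*1 = -12*1 = -12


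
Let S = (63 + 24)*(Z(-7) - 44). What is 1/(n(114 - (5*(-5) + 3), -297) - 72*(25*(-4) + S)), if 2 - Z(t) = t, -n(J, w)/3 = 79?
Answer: 1/226203 ≈ 4.4208e-6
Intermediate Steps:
n(J, w) = -237 (n(J, w) = -3*79 = -237)
Z(t) = 2 - t
S = -3045 (S = (63 + 24)*((2 - 1*(-7)) - 44) = 87*((2 + 7) - 44) = 87*(9 - 44) = 87*(-35) = -3045)
1/(n(114 - (5*(-5) + 3), -297) - 72*(25*(-4) + S)) = 1/(-237 - 72*(25*(-4) - 3045)) = 1/(-237 - 72*(-100 - 3045)) = 1/(-237 - 72*(-3145)) = 1/(-237 + 226440) = 1/226203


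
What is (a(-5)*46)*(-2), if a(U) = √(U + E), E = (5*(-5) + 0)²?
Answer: -184*√155 ≈ -2290.8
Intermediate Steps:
E = 625 (E = (-25 + 0)² = (-25)² = 625)
a(U) = √(625 + U) (a(U) = √(U + 625) = √(625 + U))
(a(-5)*46)*(-2) = (√(625 - 5)*46)*(-2) = (√620*46)*(-2) = ((2*√155)*46)*(-2) = (92*√155)*(-2) = -184*√155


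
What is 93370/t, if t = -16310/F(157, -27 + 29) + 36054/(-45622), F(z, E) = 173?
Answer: -368466311110/375166081 ≈ -982.14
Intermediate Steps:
t = -375166081/3946303 (t = -16310/173 + 36054/(-45622) = -16310*1/173 + 36054*(-1/45622) = -16310/173 - 18027/22811 = -375166081/3946303 ≈ -95.068)
93370/t = 93370/(-375166081/3946303) = 93370*(-3946303/375166081) = -368466311110/375166081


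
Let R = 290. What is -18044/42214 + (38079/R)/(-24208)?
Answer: -64141060493/148177894240 ≈ -0.43287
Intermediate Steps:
-18044/42214 + (38079/R)/(-24208) = -18044/42214 + (38079/290)/(-24208) = -18044*1/42214 + (38079*(1/290))*(-1/24208) = -9022/21107 + (38079/290)*(-1/24208) = -9022/21107 - 38079/7020320 = -64141060493/148177894240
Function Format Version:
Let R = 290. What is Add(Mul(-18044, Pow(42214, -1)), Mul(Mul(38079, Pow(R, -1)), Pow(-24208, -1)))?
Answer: Rational(-64141060493, 148177894240) ≈ -0.43287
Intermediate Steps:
Add(Mul(-18044, Pow(42214, -1)), Mul(Mul(38079, Pow(R, -1)), Pow(-24208, -1))) = Add(Mul(-18044, Pow(42214, -1)), Mul(Mul(38079, Pow(290, -1)), Pow(-24208, -1))) = Add(Mul(-18044, Rational(1, 42214)), Mul(Mul(38079, Rational(1, 290)), Rational(-1, 24208))) = Add(Rational(-9022, 21107), Mul(Rational(38079, 290), Rational(-1, 24208))) = Add(Rational(-9022, 21107), Rational(-38079, 7020320)) = Rational(-64141060493, 148177894240)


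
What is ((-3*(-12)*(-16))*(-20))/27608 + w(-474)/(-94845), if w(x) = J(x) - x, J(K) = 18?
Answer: 44959636/109103365 ≈ 0.41208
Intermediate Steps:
w(x) = 18 - x
((-3*(-12)*(-16))*(-20))/27608 + w(-474)/(-94845) = ((-3*(-12)*(-16))*(-20))/27608 + (18 - 1*(-474))/(-94845) = ((36*(-16))*(-20))*(1/27608) + (18 + 474)*(-1/94845) = -576*(-20)*(1/27608) + 492*(-1/94845) = 11520*(1/27608) - 164/31615 = 1440/3451 - 164/31615 = 44959636/109103365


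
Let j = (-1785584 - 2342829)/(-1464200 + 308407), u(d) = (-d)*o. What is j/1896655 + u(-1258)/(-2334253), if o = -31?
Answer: 5029337341380627/301000629857731235 ≈ 0.016709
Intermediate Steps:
u(d) = 31*d (u(d) = -d*(-31) = 31*d)
j = 4128413/1155793 (j = -4128413/(-1155793) = -4128413*(-1/1155793) = 4128413/1155793 ≈ 3.5719)
j/1896655 + u(-1258)/(-2334253) = (4128413/1155793)/1896655 + (31*(-1258))/(-2334253) = (4128413/1155793)*(1/1896655) - 38998*(-1/2334253) = 4128413/2192140572415 + 2294/137309 = 5029337341380627/301000629857731235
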